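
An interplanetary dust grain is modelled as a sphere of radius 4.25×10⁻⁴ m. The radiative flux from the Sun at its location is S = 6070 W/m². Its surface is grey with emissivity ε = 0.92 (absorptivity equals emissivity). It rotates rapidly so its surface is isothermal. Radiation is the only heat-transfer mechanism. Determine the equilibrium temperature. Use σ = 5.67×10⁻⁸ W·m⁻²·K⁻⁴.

T ≈ 404 K

At equilibrium, absorbed power = emitted power.
Absorbing cross-section = πr² = 5.675×10⁻⁷ m²; emitting surface = 4πr² = 2.270×10⁻⁶ m² (ratio 4).
εS·A_cross = εσ·A_surf·T⁴  ⇒  T⁴ = S/(4σ)   (ε cancels).
T⁴ = 6070/(4·5.67×10⁻⁸) = 2.676×10¹⁰ K⁴.
T = (2.676×10¹⁰)^(1/4).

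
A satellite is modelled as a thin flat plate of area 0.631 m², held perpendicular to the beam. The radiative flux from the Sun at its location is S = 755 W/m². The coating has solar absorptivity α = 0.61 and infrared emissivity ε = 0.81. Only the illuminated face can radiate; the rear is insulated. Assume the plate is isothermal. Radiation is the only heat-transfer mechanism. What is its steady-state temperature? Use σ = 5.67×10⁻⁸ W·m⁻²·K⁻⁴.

At equilibrium, absorbed power = emitted power.
Absorbing cross-section = A = 0.6310 m²; emitting surface = A = 0.6310 m² (ratio 1).
αS·A_cross = εσ·A_surf·T⁴  ⇒  T⁴ = αS/(ε·1σ).
T⁴ = 0.610·755/(0.81·1·5.67×10⁻⁸) = 1.003×10¹⁰ K⁴.
T = (1.003×10¹⁰)^(1/4).

T ≈ 316 K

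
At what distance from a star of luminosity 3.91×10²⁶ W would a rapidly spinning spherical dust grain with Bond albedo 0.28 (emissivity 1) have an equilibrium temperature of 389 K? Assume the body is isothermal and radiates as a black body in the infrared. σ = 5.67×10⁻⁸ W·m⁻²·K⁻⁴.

d ≈ 6.57×10¹⁰ m

For an isothermal black-emitting sphere, (1−a)S·πr² = σ·4πr²·T⁴ ⇒ S = 4σT⁴/(1−a).
S = 4·5.67×10⁻⁸·(389)⁴/0.720 = 7213 W/m².
Flux falls as S = L/(4πd²), so d = √(L/(4πS)) = √(3.91×10²⁶/(4π·7213)).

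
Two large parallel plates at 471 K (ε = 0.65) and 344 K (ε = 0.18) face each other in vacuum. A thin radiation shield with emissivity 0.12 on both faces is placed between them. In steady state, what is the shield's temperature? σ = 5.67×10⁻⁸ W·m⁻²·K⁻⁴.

T_s ≈ 432 K

In steady state the net flux on the hot side equals that on the cold side.
σ(T₁⁴−T_s⁴)/D₁ = σ(T_s⁴−T₂⁴)/D₂, with D₁ = 1/ε₁+1/ε_s−1 = 8.872, D₂ = 1/ε_s+1/ε₂−1 = 12.89.
Solve for T_s⁴: T_s⁴ = (D₂·T₁⁴ + D₁·T₂⁴)/(D₁+D₂) = 3.486×10¹⁰ K⁴.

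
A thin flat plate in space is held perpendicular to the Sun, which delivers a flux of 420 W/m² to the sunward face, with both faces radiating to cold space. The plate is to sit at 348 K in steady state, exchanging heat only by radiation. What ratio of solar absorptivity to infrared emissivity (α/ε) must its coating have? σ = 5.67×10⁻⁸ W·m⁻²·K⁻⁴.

Balance: αS·A = εσ·2A·T⁴ ⇒ α/ε = 2σT⁴/S.
α/ε = 2·5.67×10⁻⁸·(348)⁴/420 = 2·5.67×10⁻⁸·1.467×10¹⁰/420.

α/ε ≈ 3.96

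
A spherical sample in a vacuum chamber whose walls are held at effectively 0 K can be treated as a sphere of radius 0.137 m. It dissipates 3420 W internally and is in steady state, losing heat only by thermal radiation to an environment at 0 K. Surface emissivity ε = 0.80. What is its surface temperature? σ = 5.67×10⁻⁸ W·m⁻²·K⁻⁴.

Steady state: internal power = radiated power, P = εσA T⁴.
Radiating area A = 4πr² = 0.2359 m².
T⁴ = P/(εσA) = 3420/(0.80·5.67×10⁻⁸·0.2359) = 3.197×10¹¹ K⁴.
T = (3.197×10¹¹)^(1/4).

T ≈ 752 K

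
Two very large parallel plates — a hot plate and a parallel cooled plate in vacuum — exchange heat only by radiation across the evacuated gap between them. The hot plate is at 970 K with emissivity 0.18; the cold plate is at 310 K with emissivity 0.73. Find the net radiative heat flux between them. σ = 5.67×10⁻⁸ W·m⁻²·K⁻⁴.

For two infinite grey parallel plates, q = σ(T₁⁴ − T₂⁴)/(1/ε₁ + 1/ε₂ − 1).
T₁⁴ − T₂⁴ = 8.853×10¹¹ − 9.235×10⁹ = 8.761×10¹¹ K⁴.
1/ε₁ + 1/ε₂ − 1 = 5.556 + 1.370 − 1 = 5.925.
q = 5.67×10⁻⁸ × 8.761×10¹¹ / 5.925.

q ≈ 8380 W/m²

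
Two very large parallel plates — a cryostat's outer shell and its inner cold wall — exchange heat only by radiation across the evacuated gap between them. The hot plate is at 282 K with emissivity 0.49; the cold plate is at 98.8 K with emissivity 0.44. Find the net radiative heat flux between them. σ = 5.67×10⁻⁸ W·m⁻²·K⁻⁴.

For two infinite grey parallel plates, q = σ(T₁⁴ − T₂⁴)/(1/ε₁ + 1/ε₂ − 1).
T₁⁴ − T₂⁴ = 6.324×10⁹ − 9.529×10⁷ = 6.229×10⁹ K⁴.
1/ε₁ + 1/ε₂ − 1 = 2.041 + 2.273 − 1 = 3.314.
q = 5.67×10⁻⁸ × 6.229×10⁹ / 3.314.

q ≈ 107 W/m²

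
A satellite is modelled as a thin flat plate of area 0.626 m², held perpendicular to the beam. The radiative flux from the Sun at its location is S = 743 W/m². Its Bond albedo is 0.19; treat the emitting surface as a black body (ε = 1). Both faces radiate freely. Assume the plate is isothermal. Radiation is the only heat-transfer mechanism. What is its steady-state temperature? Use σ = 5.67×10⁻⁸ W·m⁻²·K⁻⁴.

T ≈ 270 K

At equilibrium, absorbed power = emitted power.
Absorbing cross-section = A = 0.6260 m²; emitting surface = 2A = 1.252 m² (ratio 2).
(1−a)S·A_cross = εσ·A_surf·T⁴  ⇒  T⁴ = (1−a)S/(2σ).
T⁴ = 0.810·743/(2·5.67×10⁻⁸) = 5.307×10⁹ K⁴.
T = (5.307×10⁹)^(1/4).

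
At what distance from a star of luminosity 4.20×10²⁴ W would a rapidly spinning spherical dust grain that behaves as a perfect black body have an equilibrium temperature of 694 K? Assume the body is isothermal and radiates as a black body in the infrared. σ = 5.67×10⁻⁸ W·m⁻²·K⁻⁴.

For an isothermal black-emitting sphere, (1−a)S·πr² = σ·4πr²·T⁴ ⇒ S = 4σT⁴/(1−a).
S = 4·5.67×10⁻⁸·(694)⁴/1.00 = 52610 W/m².
Flux falls as S = L/(4πd²), so d = √(L/(4πS)) = √(4.20×10²⁴/(4π·52610)).

d ≈ 2.52×10⁹ m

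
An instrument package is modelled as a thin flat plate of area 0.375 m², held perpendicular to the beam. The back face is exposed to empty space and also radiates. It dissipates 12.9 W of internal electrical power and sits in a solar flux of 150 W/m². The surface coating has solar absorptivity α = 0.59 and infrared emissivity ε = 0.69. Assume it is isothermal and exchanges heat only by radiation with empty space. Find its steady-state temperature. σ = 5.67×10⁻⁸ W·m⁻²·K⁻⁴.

T ≈ 199 K

At steady state, absorbed solar power + internal power = radiated power.
Absorbed: α·S·A_cross = 0.59·150·0.3750 = 33.19 W (cross-section A).
Total input = 33.19 + 12.9 = 46.09 W.
Radiated: εσ·A_surf·T⁴ with A_surf = 2A = 0.7500 m².
T⁴ = 46.09/(0.69·5.67×10⁻⁸·0.7500) = 1.571×10⁹ K⁴.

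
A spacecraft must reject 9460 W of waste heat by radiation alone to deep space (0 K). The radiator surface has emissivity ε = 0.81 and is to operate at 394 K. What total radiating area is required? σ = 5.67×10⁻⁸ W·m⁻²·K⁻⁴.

A ≈ 8.55 m²

P = εσA T⁴ ⇒ A = P/(εσT⁴).
T⁴ = 2.410×10¹⁰ K⁴.
A = 9460/(0.81 × 5.67×10⁻⁸ × 2.410×10¹⁰).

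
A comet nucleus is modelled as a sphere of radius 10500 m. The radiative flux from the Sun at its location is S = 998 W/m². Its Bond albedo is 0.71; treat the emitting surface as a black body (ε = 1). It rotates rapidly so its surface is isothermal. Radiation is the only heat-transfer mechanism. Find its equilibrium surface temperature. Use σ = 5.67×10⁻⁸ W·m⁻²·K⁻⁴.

At equilibrium, absorbed power = emitted power.
Absorbing cross-section = πr² = 3.464×10⁸ m²; emitting surface = 4πr² = 1.385×10⁹ m² (ratio 4).
(1−a)S·A_cross = εσ·A_surf·T⁴  ⇒  T⁴ = (1−a)S/(4σ).
T⁴ = 0.290·998/(4·5.67×10⁻⁸) = 1.276×10⁹ K⁴.
T = (1.276×10⁹)^(1/4).

T ≈ 189 K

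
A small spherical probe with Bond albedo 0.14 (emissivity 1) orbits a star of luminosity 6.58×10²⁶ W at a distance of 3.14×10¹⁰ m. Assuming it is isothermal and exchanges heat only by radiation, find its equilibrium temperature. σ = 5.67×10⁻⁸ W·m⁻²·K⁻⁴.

First find the stellar flux at distance d: S = L/(4πd²) = 6.58×10²⁶/(4π·(3.14×10¹⁰)²) = 53110 W/m².
For an isothermal sphere, absorbed (1−a)S·πr² = emitted σ·4πr²·T⁴, so T⁴ = (1−a)S/(4σ).
T⁴ = 0.860·53110/(4·5.67×10⁻⁸) = 2.014×10¹¹ K⁴.

T ≈ 670 K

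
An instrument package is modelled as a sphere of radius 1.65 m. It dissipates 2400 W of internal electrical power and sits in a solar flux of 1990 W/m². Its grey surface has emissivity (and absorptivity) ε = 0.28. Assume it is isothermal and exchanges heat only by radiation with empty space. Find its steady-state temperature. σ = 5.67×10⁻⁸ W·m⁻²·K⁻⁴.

At steady state, absorbed solar power + internal power = radiated power.
Absorbed: α·S·A_cross = 0.28·1990·8.553 = 4766 W (cross-section πr²).
Total input = 4766 + 2400 = 7166 W.
Radiated: εσ·A_surf·T⁴ with A_surf = 4πr² = 34.21 m².
T⁴ = 7166/(0.28·5.67×10⁻⁸·34.21) = 1.319×10¹⁰ K⁴.

T ≈ 339 K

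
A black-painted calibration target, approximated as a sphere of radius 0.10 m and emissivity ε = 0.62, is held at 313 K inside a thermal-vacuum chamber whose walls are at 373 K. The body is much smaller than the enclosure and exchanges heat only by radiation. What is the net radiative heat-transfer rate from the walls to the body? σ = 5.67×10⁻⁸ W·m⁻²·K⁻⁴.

P_net ≈ 43.1 W

For a small grey body in a large enclosure: P_net = εσA(T_body⁴ − T_wall⁴).
A = 4πr² = 0.1257 m²; T_body⁴ − T_wall⁴ = 9.598×10⁹ − 1.936×10¹⁰ = -9.759×10⁹ K⁴.
|P_net| = 0.62·5.67×10⁻⁸·0.1257·9.759×10⁹.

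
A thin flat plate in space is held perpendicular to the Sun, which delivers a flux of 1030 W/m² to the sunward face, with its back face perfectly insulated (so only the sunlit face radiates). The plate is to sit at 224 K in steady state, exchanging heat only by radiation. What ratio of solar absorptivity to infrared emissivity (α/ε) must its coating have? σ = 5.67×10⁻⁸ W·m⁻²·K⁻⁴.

Balance: αS·A = εσ·1A·T⁴ ⇒ α/ε = σT⁴/S.
α/ε = 5.67×10⁻⁸·(224)⁴/1030 = 5.67×10⁻⁸·2.518×10⁹/1030.

α/ε ≈ 0.139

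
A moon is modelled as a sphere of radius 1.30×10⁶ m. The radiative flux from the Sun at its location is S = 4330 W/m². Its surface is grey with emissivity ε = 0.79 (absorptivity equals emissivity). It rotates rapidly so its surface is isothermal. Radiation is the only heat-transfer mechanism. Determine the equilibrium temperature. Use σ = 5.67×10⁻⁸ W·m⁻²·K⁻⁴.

At equilibrium, absorbed power = emitted power.
Absorbing cross-section = πr² = 5.309×10¹² m²; emitting surface = 4πr² = 2.124×10¹³ m² (ratio 4).
εS·A_cross = εσ·A_surf·T⁴  ⇒  T⁴ = S/(4σ)   (ε cancels).
T⁴ = 4330/(4·5.67×10⁻⁸) = 1.909×10¹⁰ K⁴.
T = (1.909×10¹⁰)^(1/4).

T ≈ 372 K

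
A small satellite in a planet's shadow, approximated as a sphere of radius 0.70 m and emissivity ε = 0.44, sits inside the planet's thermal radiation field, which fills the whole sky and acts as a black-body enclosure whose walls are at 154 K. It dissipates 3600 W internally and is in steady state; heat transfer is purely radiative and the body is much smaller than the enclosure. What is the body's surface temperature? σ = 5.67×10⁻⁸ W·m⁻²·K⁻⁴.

T ≈ 394 K

For a small grey body in a large enclosure, net radiated power = εσA(T⁴ − T_w⁴).
Steady state: P = εσA(T⁴ − T_w⁴) with A = 4πr² = 6.158 m².
T⁴ = P/(εσA) + T_w⁴ = 3600/(0.44·5.67×10⁻⁸·6.158) + (154)⁴
    = 2.343×10¹⁰ + 5.624×10⁸ = 2.400×10¹⁰ K⁴.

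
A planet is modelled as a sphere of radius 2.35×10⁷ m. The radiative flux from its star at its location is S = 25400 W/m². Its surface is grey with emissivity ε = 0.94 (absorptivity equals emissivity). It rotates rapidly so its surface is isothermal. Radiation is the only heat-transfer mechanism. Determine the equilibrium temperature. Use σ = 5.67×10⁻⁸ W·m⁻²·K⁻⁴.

T ≈ 578 K

At equilibrium, absorbed power = emitted power.
Absorbing cross-section = πr² = 1.735×10¹⁵ m²; emitting surface = 4πr² = 6.940×10¹⁵ m² (ratio 4).
εS·A_cross = εσ·A_surf·T⁴  ⇒  T⁴ = S/(4σ)   (ε cancels).
T⁴ = 25400/(4·5.67×10⁻⁸) = 1.120×10¹¹ K⁴.
T = (1.120×10¹¹)^(1/4).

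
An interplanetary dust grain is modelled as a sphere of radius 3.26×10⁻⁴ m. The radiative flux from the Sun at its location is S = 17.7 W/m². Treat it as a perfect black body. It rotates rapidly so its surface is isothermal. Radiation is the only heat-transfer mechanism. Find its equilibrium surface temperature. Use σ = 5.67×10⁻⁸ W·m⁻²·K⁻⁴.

T ≈ 94.0 K

At equilibrium, absorbed power = emitted power.
Absorbing cross-section = πr² = 3.339×10⁻⁷ m²; emitting surface = 4πr² = 1.336×10⁻⁶ m² (ratio 4).
S·A_cross = εσ·A_surf·T⁴  ⇒  T⁴ = S/(4σ).
T⁴ = 1.00·17.7/(4·5.67×10⁻⁸) = 7.804×10⁷ K⁴.
T = (7.804×10⁷)^(1/4).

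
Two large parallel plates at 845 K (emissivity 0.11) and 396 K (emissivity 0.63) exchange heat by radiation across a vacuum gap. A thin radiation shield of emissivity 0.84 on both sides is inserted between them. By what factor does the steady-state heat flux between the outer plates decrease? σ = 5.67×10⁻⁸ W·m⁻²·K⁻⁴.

factor ≈ 1.14

Without shield: q₀ = σΔ(T⁴)/(1/ε₁+1/ε₂−1) with denominator 9.678.
With shield the two gaps are in series; the resistances add: (1/ε₁+1/ε_s−1)+(1/ε_s+1/ε₂−1) = 9.281+1.778 = 11.06.
Heat-flux ratio q₀/q = 11.06/9.678.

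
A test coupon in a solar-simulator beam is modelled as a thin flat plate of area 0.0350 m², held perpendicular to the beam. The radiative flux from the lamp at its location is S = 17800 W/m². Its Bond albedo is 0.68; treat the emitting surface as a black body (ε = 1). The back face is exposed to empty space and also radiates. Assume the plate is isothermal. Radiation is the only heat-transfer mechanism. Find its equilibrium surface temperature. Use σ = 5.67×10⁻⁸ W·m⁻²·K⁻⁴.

At equilibrium, absorbed power = emitted power.
Absorbing cross-section = A = 0.03500 m²; emitting surface = 2A = 0.07000 m² (ratio 2).
(1−a)S·A_cross = εσ·A_surf·T⁴  ⇒  T⁴ = (1−a)S/(2σ).
T⁴ = 0.320·17800/(2·5.67×10⁻⁸) = 5.023×10¹⁰ K⁴.
T = (5.023×10¹⁰)^(1/4).

T ≈ 473 K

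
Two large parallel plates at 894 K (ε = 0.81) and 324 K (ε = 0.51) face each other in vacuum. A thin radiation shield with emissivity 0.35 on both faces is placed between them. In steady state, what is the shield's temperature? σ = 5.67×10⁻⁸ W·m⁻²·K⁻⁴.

T_s ≈ 773 K

In steady state the net flux on the hot side equals that on the cold side.
σ(T₁⁴−T_s⁴)/D₁ = σ(T_s⁴−T₂⁴)/D₂, with D₁ = 1/ε₁+1/ε_s−1 = 3.092, D₂ = 1/ε_s+1/ε₂−1 = 3.818.
Solve for T_s⁴: T_s⁴ = (D₂·T₁⁴ + D₁·T₂⁴)/(D₁+D₂) = 3.579×10¹¹ K⁴.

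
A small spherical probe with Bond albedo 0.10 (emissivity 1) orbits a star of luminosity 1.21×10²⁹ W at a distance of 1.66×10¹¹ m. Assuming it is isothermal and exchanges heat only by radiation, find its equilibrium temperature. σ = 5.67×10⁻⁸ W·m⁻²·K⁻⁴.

First find the stellar flux at distance d: S = L/(4πd²) = 1.21×10²⁹/(4π·(1.66×10¹¹)²) = 3.494×10⁵ W/m².
For an isothermal sphere, absorbed (1−a)S·πr² = emitted σ·4πr²·T⁴, so T⁴ = (1−a)S/(4σ).
T⁴ = 0.900·3.494×10⁵/(4·5.67×10⁻⁸) = 1.387×10¹² K⁴.

T ≈ 1090 K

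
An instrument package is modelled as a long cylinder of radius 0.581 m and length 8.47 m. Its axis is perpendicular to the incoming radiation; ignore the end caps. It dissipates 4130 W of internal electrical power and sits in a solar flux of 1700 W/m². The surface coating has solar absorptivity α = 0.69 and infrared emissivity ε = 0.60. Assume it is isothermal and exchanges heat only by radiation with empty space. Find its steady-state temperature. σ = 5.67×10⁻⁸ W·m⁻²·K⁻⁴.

T ≈ 349 K

At steady state, absorbed solar power + internal power = radiated power.
Absorbed: α·S·A_cross = 0.69·1700·9.842 = 11540 W (cross-section 2rL).
Total input = 11540 + 4130 = 15670 W.
Radiated: εσ·A_surf·T⁴ with A_surf = 2πrL = 30.92 m².
T⁴ = 15670/(0.60·5.67×10⁻⁸·30.92) = 1.490×10¹⁰ K⁴.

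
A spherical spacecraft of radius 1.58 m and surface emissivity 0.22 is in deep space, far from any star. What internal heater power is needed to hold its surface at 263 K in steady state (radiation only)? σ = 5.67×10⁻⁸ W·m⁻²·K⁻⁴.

P = εσ·4πr²·T⁴.
4πr² = 31.37 m²; T⁴ = 4.784×10⁹ K⁴.
P = 0.22·5.67×10⁻⁸·31.37·4.784×10⁹.

P ≈ 1870 W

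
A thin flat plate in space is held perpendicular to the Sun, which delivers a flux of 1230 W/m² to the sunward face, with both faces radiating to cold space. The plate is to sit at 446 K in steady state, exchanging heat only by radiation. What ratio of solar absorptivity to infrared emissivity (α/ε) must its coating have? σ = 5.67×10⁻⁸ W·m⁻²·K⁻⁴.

α/ε ≈ 3.65

Balance: αS·A = εσ·2A·T⁴ ⇒ α/ε = 2σT⁴/S.
α/ε = 2·5.67×10⁻⁸·(446)⁴/1230 = 2·5.67×10⁻⁸·3.957×10¹⁰/1230.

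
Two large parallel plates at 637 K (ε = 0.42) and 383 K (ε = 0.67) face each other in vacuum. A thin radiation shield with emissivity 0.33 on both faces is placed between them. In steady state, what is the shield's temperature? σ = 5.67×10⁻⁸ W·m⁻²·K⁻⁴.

T_s ≈ 540 K

In steady state the net flux on the hot side equals that on the cold side.
σ(T₁⁴−T_s⁴)/D₁ = σ(T_s⁴−T₂⁴)/D₂, with D₁ = 1/ε₁+1/ε_s−1 = 4.411, D₂ = 1/ε_s+1/ε₂−1 = 3.523.
Solve for T_s⁴: T_s⁴ = (D₂·T₁⁴ + D₁·T₂⁴)/(D₁+D₂) = 8.507×10¹⁰ K⁴.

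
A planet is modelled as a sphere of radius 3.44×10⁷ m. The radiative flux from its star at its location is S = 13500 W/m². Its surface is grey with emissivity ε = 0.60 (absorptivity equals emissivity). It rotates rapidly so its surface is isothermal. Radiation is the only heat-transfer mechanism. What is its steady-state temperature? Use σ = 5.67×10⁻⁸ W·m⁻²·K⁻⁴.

At equilibrium, absorbed power = emitted power.
Absorbing cross-section = πr² = 3.718×10¹⁵ m²; emitting surface = 4πr² = 1.487×10¹⁶ m² (ratio 4).
εS·A_cross = εσ·A_surf·T⁴  ⇒  T⁴ = S/(4σ)   (ε cancels).
T⁴ = 13500/(4·5.67×10⁻⁸) = 5.952×10¹⁰ K⁴.
T = (5.952×10¹⁰)^(1/4).

T ≈ 494 K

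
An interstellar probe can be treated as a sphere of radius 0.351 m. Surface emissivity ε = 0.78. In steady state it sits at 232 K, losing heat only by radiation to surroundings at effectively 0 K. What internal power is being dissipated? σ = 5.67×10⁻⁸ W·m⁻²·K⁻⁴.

P ≈ 198 W

Steady state: P = εσA T⁴.
A = 4πr² = 1.548 m²; T⁴ = (232)⁴ = 2.897×10⁹ K⁴.
P = 0.78 × 5.67×10⁻⁸ × 1.548 × 2.897×10⁹.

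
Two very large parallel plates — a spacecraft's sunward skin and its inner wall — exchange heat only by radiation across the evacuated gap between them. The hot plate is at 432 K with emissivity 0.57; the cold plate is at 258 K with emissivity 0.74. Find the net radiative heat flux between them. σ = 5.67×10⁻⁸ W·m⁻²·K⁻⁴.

q ≈ 819 W/m²

For two infinite grey parallel plates, q = σ(T₁⁴ − T₂⁴)/(1/ε₁ + 1/ε₂ − 1).
T₁⁴ − T₂⁴ = 3.483×10¹⁰ − 4.431×10⁹ = 3.040×10¹⁰ K⁴.
1/ε₁ + 1/ε₂ − 1 = 1.754 + 1.351 − 1 = 2.106.
q = 5.67×10⁻⁸ × 3.040×10¹⁰ / 2.106.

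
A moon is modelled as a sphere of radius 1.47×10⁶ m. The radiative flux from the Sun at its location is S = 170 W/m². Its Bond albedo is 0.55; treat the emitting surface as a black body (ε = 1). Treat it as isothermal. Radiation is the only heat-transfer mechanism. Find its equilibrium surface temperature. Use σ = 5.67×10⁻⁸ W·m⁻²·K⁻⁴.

T ≈ 136 K

At equilibrium, absorbed power = emitted power.
Absorbing cross-section = πr² = 6.789×10¹² m²; emitting surface = 4πr² = 2.715×10¹³ m² (ratio 4).
(1−a)S·A_cross = εσ·A_surf·T⁴  ⇒  T⁴ = (1−a)S/(4σ).
T⁴ = 0.450·170/(4·5.67×10⁻⁸) = 3.373×10⁸ K⁴.
T = (3.373×10⁸)^(1/4).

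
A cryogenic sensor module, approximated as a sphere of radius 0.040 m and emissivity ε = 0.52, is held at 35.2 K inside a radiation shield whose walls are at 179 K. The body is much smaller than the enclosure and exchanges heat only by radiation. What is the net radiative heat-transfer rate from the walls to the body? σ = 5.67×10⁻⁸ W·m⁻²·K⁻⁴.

For a small grey body in a large enclosure: P_net = εσA(T_body⁴ − T_wall⁴).
A = 4πr² = 0.02011 m²; T_body⁴ − T_wall⁴ = 1.535×10⁶ − 1.027×10⁹ = -1.025×10⁹ K⁴.
|P_net| = 0.52·5.67×10⁻⁸·0.02011·1.025×10⁹.

P_net ≈ 0.608 W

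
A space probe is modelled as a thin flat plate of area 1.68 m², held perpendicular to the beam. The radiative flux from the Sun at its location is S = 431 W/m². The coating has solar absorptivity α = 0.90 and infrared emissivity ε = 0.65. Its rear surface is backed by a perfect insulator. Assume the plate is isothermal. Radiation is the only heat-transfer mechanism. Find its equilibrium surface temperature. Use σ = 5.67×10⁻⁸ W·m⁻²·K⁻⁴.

T ≈ 320 K

At equilibrium, absorbed power = emitted power.
Absorbing cross-section = A = 1.680 m²; emitting surface = A = 1.680 m² (ratio 1).
αS·A_cross = εσ·A_surf·T⁴  ⇒  T⁴ = αS/(ε·1σ).
T⁴ = 0.900·431/(0.65·1·5.67×10⁻⁸) = 1.053×10¹⁰ K⁴.
T = (1.053×10¹⁰)^(1/4).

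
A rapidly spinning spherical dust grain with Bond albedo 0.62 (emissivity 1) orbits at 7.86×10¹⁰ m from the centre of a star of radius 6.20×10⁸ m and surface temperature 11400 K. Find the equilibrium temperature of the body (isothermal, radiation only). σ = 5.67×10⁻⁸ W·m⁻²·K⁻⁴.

The star's surface emits σT_*⁴; at distance d the flux is S = σT_*⁴(R_*/d)².
S = 5.67×10⁻⁸·(11400)⁴·(6.20×10⁸/7.86×10¹⁰)² = 59590 W/m².
For an isothermal sphere T⁴ = (1−a)S/(4σ) = 9.983×10¹⁰ K⁴.

T ≈ 562 K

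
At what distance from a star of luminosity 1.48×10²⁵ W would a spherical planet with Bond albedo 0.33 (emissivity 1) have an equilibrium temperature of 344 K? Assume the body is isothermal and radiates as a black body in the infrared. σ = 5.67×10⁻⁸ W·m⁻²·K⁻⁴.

d ≈ 1.58×10¹⁰ m

For an isothermal black-emitting sphere, (1−a)S·πr² = σ·4πr²·T⁴ ⇒ S = 4σT⁴/(1−a).
S = 4·5.67×10⁻⁸·(344)⁴/0.670 = 4740 W/m².
Flux falls as S = L/(4πd²), so d = √(L/(4πS)) = √(1.48×10²⁵/(4π·4740)).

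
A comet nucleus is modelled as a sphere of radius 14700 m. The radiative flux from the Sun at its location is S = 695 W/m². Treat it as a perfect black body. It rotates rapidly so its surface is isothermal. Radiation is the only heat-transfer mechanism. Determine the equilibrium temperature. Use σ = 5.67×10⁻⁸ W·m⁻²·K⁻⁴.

T ≈ 235 K

At equilibrium, absorbed power = emitted power.
Absorbing cross-section = πr² = 6.789×10⁸ m²; emitting surface = 4πr² = 2.715×10⁹ m² (ratio 4).
S·A_cross = εσ·A_surf·T⁴  ⇒  T⁴ = S/(4σ).
T⁴ = 1.00·695/(4·5.67×10⁻⁸) = 3.064×10⁹ K⁴.
T = (3.064×10⁹)^(1/4).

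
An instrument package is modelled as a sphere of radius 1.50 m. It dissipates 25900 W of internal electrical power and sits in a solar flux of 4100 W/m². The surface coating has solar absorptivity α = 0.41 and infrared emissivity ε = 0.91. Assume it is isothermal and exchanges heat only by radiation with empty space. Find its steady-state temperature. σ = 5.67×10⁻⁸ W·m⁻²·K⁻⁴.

At steady state, absorbed solar power + internal power = radiated power.
Absorbed: α·S·A_cross = 0.41·4100·7.069 = 11880 W (cross-section πr²).
Total input = 11880 + 25900 = 37780 W.
Radiated: εσ·A_surf·T⁴ with A_surf = 4πr² = 28.27 m².
T⁴ = 37780/(0.91·5.67×10⁻⁸·28.27) = 2.590×10¹⁰ K⁴.

T ≈ 401 K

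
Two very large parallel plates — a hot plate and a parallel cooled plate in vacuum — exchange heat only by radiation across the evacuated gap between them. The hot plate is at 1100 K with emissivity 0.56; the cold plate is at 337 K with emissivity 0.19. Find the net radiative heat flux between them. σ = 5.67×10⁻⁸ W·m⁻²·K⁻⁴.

q ≈ 13600 W/m²

For two infinite grey parallel plates, q = σ(T₁⁴ − T₂⁴)/(1/ε₁ + 1/ε₂ − 1).
T₁⁴ − T₂⁴ = 1.464×10¹² − 1.290×10¹⁰ = 1.451×10¹² K⁴.
1/ε₁ + 1/ε₂ − 1 = 1.786 + 5.263 − 1 = 6.049.
q = 5.67×10⁻⁸ × 1.451×10¹² / 6.049.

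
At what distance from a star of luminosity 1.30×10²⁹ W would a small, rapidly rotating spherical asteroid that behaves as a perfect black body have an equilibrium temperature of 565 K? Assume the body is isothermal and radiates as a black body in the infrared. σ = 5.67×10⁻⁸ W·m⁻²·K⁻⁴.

d ≈ 6.69×10¹¹ m

For an isothermal black-emitting sphere, (1−a)S·πr² = σ·4πr²·T⁴ ⇒ S = 4σT⁴/(1−a).
S = 4·5.67×10⁻⁸·(565)⁴/1.00 = 23110 W/m².
Flux falls as S = L/(4πd²), so d = √(L/(4πS)) = √(1.30×10²⁹/(4π·23110)).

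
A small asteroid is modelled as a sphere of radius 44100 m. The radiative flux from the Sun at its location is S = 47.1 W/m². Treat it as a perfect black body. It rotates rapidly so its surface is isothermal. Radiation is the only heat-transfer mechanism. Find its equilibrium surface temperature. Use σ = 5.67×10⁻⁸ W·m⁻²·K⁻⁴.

T ≈ 120 K

At equilibrium, absorbed power = emitted power.
Absorbing cross-section = πr² = 6.110×10⁹ m²; emitting surface = 4πr² = 2.444×10¹⁰ m² (ratio 4).
S·A_cross = εσ·A_surf·T⁴  ⇒  T⁴ = S/(4σ).
T⁴ = 1.00·47.1/(4·5.67×10⁻⁸) = 2.077×10⁸ K⁴.
T = (2.077×10⁸)^(1/4).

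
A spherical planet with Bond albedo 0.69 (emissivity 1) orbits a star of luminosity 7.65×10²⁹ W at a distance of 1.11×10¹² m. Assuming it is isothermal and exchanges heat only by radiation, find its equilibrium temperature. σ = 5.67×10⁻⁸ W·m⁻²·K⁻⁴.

First find the stellar flux at distance d: S = L/(4πd²) = 7.65×10²⁹/(4π·(1.11×10¹²)²) = 49410 W/m².
For an isothermal sphere, absorbed (1−a)S·πr² = emitted σ·4πr²·T⁴, so T⁴ = (1−a)S/(4σ).
T⁴ = 0.310·49410/(4·5.67×10⁻⁸) = 6.753×10¹⁰ K⁴.

T ≈ 510 K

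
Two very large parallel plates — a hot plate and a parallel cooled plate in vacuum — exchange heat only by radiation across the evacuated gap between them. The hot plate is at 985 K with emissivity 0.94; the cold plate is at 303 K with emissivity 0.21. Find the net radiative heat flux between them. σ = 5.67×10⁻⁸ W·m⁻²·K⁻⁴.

For two infinite grey parallel plates, q = σ(T₁⁴ − T₂⁴)/(1/ε₁ + 1/ε₂ − 1).
T₁⁴ − T₂⁴ = 9.413×10¹¹ − 8.429×10⁹ = 9.329×10¹¹ K⁴.
1/ε₁ + 1/ε₂ − 1 = 1.064 + 4.762 − 1 = 4.826.
q = 5.67×10⁻⁸ × 9.329×10¹¹ / 4.826.

q ≈ 11000 W/m²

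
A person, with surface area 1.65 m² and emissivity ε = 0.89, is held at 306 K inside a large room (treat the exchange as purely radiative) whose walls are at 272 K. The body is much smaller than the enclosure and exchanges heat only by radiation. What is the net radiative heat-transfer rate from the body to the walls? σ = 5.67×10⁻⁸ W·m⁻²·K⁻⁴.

For a small grey body in a large enclosure: P_net = εσA(T_body⁴ − T_wall⁴).
A = 1.65 m²; T_body⁴ − T_wall⁴ = 8.768×10⁹ − 5.474×10⁹ = 3.294×10⁹ K⁴.
|P_net| = 0.89·5.67×10⁻⁸·1.650·3.294×10⁹.

P_net ≈ 274 W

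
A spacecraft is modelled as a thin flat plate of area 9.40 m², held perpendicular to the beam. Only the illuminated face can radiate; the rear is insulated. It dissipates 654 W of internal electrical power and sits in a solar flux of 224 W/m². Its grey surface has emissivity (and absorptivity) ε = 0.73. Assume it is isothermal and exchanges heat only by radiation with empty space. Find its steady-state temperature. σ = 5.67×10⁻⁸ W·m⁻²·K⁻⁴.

At steady state, absorbed solar power + internal power = radiated power.
Absorbed: α·S·A_cross = 0.73·224·9.400 = 1537 W (cross-section A).
Total input = 1537 + 654 = 2191 W.
Radiated: εσ·A_surf·T⁴ with A_surf = A = 9.400 m².
T⁴ = 2191/(0.73·5.67×10⁻⁸·9.400) = 5.632×10⁹ K⁴.

T ≈ 274 K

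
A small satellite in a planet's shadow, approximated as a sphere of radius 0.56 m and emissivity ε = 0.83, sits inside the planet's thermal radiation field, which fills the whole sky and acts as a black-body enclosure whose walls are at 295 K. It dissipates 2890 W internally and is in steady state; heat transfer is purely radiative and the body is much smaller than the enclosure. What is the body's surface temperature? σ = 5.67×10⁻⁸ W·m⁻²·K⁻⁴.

T ≈ 390 K

For a small grey body in a large enclosure, net radiated power = εσA(T⁴ − T_w⁴).
Steady state: P = εσA(T⁴ − T_w⁴) with A = 4πr² = 3.941 m².
T⁴ = P/(εσA) + T_w⁴ = 2890/(0.83·5.67×10⁻⁸·3.941) + (295)⁴
    = 1.558×10¹⁰ + 7.573×10⁹ = 2.316×10¹⁰ K⁴.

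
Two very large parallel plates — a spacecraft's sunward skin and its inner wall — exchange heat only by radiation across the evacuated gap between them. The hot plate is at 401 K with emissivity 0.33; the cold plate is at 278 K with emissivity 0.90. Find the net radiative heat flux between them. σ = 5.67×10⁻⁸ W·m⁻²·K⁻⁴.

For two infinite grey parallel plates, q = σ(T₁⁴ − T₂⁴)/(1/ε₁ + 1/ε₂ − 1).
T₁⁴ − T₂⁴ = 2.586×10¹⁰ − 5.973×10⁹ = 1.988×10¹⁰ K⁴.
1/ε₁ + 1/ε₂ − 1 = 3.030 + 1.111 − 1 = 3.141.
q = 5.67×10⁻⁸ × 1.988×10¹⁰ / 3.141.

q ≈ 359 W/m²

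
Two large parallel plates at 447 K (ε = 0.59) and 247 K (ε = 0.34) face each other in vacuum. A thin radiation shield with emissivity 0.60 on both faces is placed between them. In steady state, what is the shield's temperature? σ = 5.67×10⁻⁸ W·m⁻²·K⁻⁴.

In steady state the net flux on the hot side equals that on the cold side.
σ(T₁⁴−T_s⁴)/D₁ = σ(T_s⁴−T₂⁴)/D₂, with D₁ = 1/ε₁+1/ε_s−1 = 2.362, D₂ = 1/ε_s+1/ε₂−1 = 3.608.
Solve for T_s⁴: T_s⁴ = (D₂·T₁⁴ + D₁·T₂⁴)/(D₁+D₂) = 2.560×10¹⁰ K⁴.

T_s ≈ 400 K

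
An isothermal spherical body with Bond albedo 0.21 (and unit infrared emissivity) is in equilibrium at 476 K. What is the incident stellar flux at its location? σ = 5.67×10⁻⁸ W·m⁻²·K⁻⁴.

S ≈ 14700 W/m²

(1−a)S·πr² = σ·4πr²·T⁴ ⇒ S = 4σT⁴/(1−a).
S = 4·5.67×10⁻⁸·5.134×10¹⁰/0.790.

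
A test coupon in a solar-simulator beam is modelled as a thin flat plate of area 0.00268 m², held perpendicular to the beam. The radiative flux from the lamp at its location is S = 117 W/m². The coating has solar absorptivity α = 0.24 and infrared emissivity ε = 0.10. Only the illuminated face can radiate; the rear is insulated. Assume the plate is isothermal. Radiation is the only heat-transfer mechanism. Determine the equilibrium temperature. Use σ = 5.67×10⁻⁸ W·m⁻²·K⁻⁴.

At equilibrium, absorbed power = emitted power.
Absorbing cross-section = A = 0.002680 m²; emitting surface = A = 0.002680 m² (ratio 1).
αS·A_cross = εσ·A_surf·T⁴  ⇒  T⁴ = αS/(ε·1σ).
T⁴ = 0.240·117/(0.10·1·5.67×10⁻⁸) = 4.952×10⁹ K⁴.
T = (4.952×10⁹)^(1/4).

T ≈ 265 K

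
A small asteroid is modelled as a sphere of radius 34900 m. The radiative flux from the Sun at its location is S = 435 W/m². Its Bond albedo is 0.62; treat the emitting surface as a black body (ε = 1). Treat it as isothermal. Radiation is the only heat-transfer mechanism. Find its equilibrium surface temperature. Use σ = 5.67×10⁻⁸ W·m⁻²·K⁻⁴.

At equilibrium, absorbed power = emitted power.
Absorbing cross-section = πr² = 3.826×10⁹ m²; emitting surface = 4πr² = 1.531×10¹⁰ m² (ratio 4).
(1−a)S·A_cross = εσ·A_surf·T⁴  ⇒  T⁴ = (1−a)S/(4σ).
T⁴ = 0.380·435/(4·5.67×10⁻⁸) = 7.288×10⁸ K⁴.
T = (7.288×10⁸)^(1/4).

T ≈ 164 K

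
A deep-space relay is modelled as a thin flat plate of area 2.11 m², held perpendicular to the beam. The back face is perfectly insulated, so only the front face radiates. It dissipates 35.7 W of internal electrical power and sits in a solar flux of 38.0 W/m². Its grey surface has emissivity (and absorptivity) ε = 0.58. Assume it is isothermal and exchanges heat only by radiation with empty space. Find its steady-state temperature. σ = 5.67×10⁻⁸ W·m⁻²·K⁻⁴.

T ≈ 186 K

At steady state, absorbed solar power + internal power = radiated power.
Absorbed: α·S·A_cross = 0.58·38.0·2.110 = 46.50 W (cross-section A).
Total input = 46.50 + 35.7 = 82.20 W.
Radiated: εσ·A_surf·T⁴ with A_surf = A = 2.110 m².
T⁴ = 82.20/(0.58·5.67×10⁻⁸·2.110) = 1.185×10⁹ K⁴.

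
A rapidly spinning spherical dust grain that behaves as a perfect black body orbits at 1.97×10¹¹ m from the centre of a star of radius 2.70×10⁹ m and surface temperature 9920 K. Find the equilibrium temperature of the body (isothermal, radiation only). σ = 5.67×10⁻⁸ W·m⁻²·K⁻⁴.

The star's surface emits σT_*⁴; at distance d the flux is S = σT_*⁴(R_*/d)².
S = 5.67×10⁻⁸·(9920)⁴·(2.70×10⁹/1.97×10¹¹)² = 1.031×10⁵ W/m².
For an isothermal sphere T⁴ = (1−a)S/(4σ) = 4.548×10¹¹ K⁴.

T ≈ 821 K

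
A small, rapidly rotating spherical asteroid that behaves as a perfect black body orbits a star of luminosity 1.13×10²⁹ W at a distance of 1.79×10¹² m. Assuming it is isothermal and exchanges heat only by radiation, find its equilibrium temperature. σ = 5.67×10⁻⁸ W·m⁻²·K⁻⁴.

First find the stellar flux at distance d: S = L/(4πd²) = 1.13×10²⁹/(4π·(1.79×10¹²)²) = 2806 W/m².
For an isothermal sphere, absorbed (1−a)S·πr² = emitted σ·4πr²·T⁴, so T⁴ = (1−a)S/(4σ).
T⁴ = 1.00·2806/(4·5.67×10⁻⁸) = 1.237×10¹⁰ K⁴.

T ≈ 334 K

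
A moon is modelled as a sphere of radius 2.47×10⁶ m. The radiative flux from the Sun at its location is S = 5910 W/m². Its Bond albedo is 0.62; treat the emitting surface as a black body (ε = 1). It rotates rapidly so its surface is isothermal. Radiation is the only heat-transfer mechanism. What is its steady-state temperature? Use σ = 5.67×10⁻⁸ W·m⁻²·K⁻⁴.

At equilibrium, absorbed power = emitted power.
Absorbing cross-section = πr² = 1.917×10¹³ m²; emitting surface = 4πr² = 7.667×10¹³ m² (ratio 4).
(1−a)S·A_cross = εσ·A_surf·T⁴  ⇒  T⁴ = (1−a)S/(4σ).
T⁴ = 0.380·5910/(4·5.67×10⁻⁸) = 9.902×10⁹ K⁴.
T = (9.902×10⁹)^(1/4).

T ≈ 315 K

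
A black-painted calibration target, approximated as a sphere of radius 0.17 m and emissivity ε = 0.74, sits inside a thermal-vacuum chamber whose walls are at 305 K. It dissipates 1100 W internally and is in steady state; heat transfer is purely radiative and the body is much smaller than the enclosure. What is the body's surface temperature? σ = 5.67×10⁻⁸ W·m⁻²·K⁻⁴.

For a small grey body in a large enclosure, net radiated power = εσA(T⁴ − T_w⁴).
Steady state: P = εσA(T⁴ − T_w⁴) with A = 4πr² = 0.3632 m².
T⁴ = P/(εσA) + T_w⁴ = 1100/(0.74·5.67×10⁻⁸·0.3632) + (305)⁴
    = 7.219×10¹⁰ + 8.654×10⁹ = 8.084×10¹⁰ K⁴.

T ≈ 533 K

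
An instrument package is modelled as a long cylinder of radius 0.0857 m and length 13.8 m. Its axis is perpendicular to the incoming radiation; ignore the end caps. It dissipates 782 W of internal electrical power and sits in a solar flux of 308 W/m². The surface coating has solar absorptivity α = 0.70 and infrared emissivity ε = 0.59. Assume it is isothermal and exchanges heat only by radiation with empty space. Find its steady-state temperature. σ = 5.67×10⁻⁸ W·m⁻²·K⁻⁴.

T ≈ 268 K

At steady state, absorbed solar power + internal power = radiated power.
Absorbed: α·S·A_cross = 0.70·308·2.365 = 510.0 W (cross-section 2rL).
Total input = 510.0 + 782 = 1292 W.
Radiated: εσ·A_surf·T⁴ with A_surf = 2πrL = 7.431 m².
T⁴ = 1292/(0.59·5.67×10⁻⁸·7.431) = 5.197×10⁹ K⁴.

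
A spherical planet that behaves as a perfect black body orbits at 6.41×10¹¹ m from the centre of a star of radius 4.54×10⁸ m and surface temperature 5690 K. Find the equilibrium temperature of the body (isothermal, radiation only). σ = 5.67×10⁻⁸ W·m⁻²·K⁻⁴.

T ≈ 107 K

The star's surface emits σT_*⁴; at distance d the flux is S = σT_*⁴(R_*/d)².
S = 5.67×10⁻⁸·(5690)⁴·(4.54×10⁸/6.41×10¹¹)² = 29.81 W/m².
For an isothermal sphere T⁴ = (1−a)S/(4σ) = 1.315×10⁸ K⁴.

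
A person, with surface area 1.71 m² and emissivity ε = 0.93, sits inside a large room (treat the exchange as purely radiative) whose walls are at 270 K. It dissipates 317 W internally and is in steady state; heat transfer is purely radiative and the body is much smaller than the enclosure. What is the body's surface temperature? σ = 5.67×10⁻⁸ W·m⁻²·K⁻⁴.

T ≈ 307 K

For a small grey body in a large enclosure, net radiated power = εσA(T⁴ − T_w⁴).
Steady state: P = εσA(T⁴ − T_w⁴) with A = 1.71 m².
T⁴ = P/(εσA) + T_w⁴ = 317/(0.93·5.67×10⁻⁸·1.710) + (270)⁴
    = 3.516×10⁹ + 5.314×10⁹ = 8.830×10⁹ K⁴.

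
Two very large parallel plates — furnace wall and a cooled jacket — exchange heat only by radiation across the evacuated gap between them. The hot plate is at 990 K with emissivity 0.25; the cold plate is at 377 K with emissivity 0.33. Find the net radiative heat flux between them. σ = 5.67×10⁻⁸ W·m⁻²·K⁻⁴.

q ≈ 8840 W/m²

For two infinite grey parallel plates, q = σ(T₁⁴ − T₂⁴)/(1/ε₁ + 1/ε₂ − 1).
T₁⁴ − T₂⁴ = 9.606×10¹¹ − 2.020×10¹⁰ = 9.404×10¹¹ K⁴.
1/ε₁ + 1/ε₂ − 1 = 4.000 + 3.030 − 1 = 6.030.
q = 5.67×10⁻⁸ × 9.404×10¹¹ / 6.030.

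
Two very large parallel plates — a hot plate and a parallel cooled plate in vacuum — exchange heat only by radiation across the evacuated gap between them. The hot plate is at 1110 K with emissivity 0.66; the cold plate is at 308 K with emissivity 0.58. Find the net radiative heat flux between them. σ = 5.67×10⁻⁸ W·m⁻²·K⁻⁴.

q ≈ 38200 W/m²

For two infinite grey parallel plates, q = σ(T₁⁴ − T₂⁴)/(1/ε₁ + 1/ε₂ − 1).
T₁⁴ − T₂⁴ = 1.518×10¹² − 8.999×10⁹ = 1.509×10¹² K⁴.
1/ε₁ + 1/ε₂ − 1 = 1.515 + 1.724 − 1 = 2.239.
q = 5.67×10⁻⁸ × 1.509×10¹² / 2.239.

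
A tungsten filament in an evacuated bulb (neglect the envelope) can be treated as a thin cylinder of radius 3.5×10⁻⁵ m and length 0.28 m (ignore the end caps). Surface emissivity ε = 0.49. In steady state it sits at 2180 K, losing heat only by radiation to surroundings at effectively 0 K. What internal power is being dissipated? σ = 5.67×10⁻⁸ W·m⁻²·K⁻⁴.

Steady state: P = εσA T⁴.
A = 2πrL = 6.158×10⁻⁵ m²; T⁴ = (2180)⁴ = 2.259×10¹³ K⁴.
P = 0.49 × 5.67×10⁻⁸ × 6.158×10⁻⁵ × 2.259×10¹³.

P ≈ 38.6 W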